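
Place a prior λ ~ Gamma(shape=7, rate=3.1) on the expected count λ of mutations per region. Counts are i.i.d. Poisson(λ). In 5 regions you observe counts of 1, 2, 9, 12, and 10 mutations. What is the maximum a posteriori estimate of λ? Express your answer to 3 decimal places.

Σxᵢ = 1+2+9+12+10 = 34, with n = 5.
Posterior ∝ λ^6e^(−3.1λ) · λ^34e^(−5λ) = λ^40e^(−8.1λ), i.e. Gamma(shape=41, rate=8.1).
The mode of a Gamma(a, b) with a ≥ 1 (shape–rate) is (a−1)/b = 40/8.1 ≈ 4.938.

λ̂_MAP = 4.938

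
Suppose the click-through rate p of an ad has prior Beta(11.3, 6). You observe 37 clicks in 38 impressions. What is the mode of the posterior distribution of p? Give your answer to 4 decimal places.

p̂_MAP = 0.8874

Prior: Beta(11.3, 6).
Data: 37 successes in 38 trials. The binomial likelihood contributes p^37(1−p)^1, so the posterior is Beta(11.3+37, 6+1) = Beta(48.3, 7).
For Beta(a, b) with a, b > 1 the mode is (a−1)/(a+b−2) = 47.3/53.3 ≈ 0.8874.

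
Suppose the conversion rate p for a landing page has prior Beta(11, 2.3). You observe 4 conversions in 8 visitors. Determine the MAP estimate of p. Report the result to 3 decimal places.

Prior: Beta(11, 2.3).
Data: 4 successes in 8 trials. The binomial likelihood contributes p^4(1−p)^4, so the posterior is Beta(11+4, 2.3+4) = Beta(15, 6.3).
For Beta(a, b) with a, b > 1 the mode is (a−1)/(a+b−2) = 14/19.3 ≈ 0.725.

p̂_MAP = 0.725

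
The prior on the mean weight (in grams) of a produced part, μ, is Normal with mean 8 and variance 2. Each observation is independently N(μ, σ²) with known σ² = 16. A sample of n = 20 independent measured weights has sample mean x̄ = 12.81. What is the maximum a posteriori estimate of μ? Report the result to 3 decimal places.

n = 20, x̄ = 12.81.
For a Normal prior and Normal likelihood with known variance, the posterior is Normal; its mode equals its mean, the precision-weighted average.
Prior precision 1/σ₀² = 1/2 = 0.5; data precision n/σ² = 20/16 = 1.25.
μ̂ = (0.5·8 + 1.25·12.81) / (0.5 + 1.25) = 20.0125/1.75 = 1601/140 ≈ 11.436.

μ̂_MAP = 11.436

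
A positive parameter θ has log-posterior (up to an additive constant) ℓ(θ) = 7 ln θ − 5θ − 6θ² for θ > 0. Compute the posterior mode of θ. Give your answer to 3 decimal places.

θ̂_MAP = 0.583

ℓ'(θ) = 7/θ − 5 − 12θ. Setting this to zero and multiplying by θ: 12θ² + 5θ − 7 = 0.
θ = (−5 + √(5² + 4·12·7)) / (2·12) = (−5 + √361) / 24 = (−5 + 19)/24 = 7/12.
ℓ''(θ) = −7/θ² − 12 < 0, confirming a maximum.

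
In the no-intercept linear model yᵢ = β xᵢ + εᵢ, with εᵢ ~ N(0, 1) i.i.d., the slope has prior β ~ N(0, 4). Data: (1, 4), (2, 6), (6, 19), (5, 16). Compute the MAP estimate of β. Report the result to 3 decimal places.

log p(β | y) = −Σ(yᵢ − βxᵢ)²/(2·1) − β²/(2·4) + const.
Setting the derivative to zero: Σxᵢ(yᵢ − βxᵢ)/1 − β/4 = 0, so β = Σxᵢyᵢ / (Σxᵢ² + σ²/τ²).
Σxᵢyᵢ = 1·4 + 2·6 + 6·19 + 5·16 = 210; Σxᵢ² = 66; σ²/τ² = 0.25.
β̂_MAP = 210 / (66 + 0.25) = 210/66.25 ≈ 3.170.

β̂_MAP = 3.170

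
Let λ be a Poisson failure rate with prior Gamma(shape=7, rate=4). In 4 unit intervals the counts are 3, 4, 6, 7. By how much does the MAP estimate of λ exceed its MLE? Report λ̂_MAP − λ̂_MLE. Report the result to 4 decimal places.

Σxᵢ = 20. Posterior is Gamma(27, 8); MAP = (27−1)/8 = 26/8 ≈ 3.25000.
MLE = x̄ = 20/4 ≈ 5.00000.
Difference = 26/8 − 20/4 = -7/4 ≈ -1.7500.

MAP − MLE = -1.7500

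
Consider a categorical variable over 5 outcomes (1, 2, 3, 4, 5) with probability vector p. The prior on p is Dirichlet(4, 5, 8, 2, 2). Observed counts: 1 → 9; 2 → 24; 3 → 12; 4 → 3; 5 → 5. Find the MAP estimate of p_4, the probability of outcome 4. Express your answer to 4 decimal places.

MAP estimate: 0.0580

The posterior is Dirichlet(αᵢ + nᵢ) = Dirichlet(13, 29, 20, 5, 7).
For a Dirichlet(a₁,…,a_K) with all aᵢ > 1, the mode has j-th component (aⱼ − 1)/(Σaᵢ − K).
Here Σaᵢ = 74 and K = 5, so p_4 = (5 − 1)/(74 − 5) = 4/69 ≈ 0.0580.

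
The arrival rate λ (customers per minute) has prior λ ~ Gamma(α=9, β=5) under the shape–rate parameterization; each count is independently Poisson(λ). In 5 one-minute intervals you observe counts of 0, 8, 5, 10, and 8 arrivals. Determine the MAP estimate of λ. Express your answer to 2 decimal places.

λ̂_MAP = 3.90

Σxᵢ = 0+8+5+10+8 = 31, with n = 5.
Posterior ∝ λ^8e^(−5λ) · λ^31e^(−5λ) = λ^39e^(−10λ), i.e. Gamma(shape=40, rate=10).
The mode of a Gamma(a, b) with a ≥ 1 (shape–rate) is (a−1)/b = 39/10 ≈ 3.90.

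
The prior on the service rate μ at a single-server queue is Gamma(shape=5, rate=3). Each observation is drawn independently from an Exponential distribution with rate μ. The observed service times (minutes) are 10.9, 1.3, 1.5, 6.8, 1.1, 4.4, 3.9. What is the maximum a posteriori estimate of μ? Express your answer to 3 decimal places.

μ̂_MAP = 0.334

The Exponential(rate=μ) likelihood is ∝ μ^n e^(−μΣtᵢ). Here n = 7 and Σtᵢ = 10.9 + 1.3 + 1.5 + 6.8 + 1.1 + 4.4 + 3.9 = 29.9.
Posterior ∝ μ^4e^(−3μ) · μ^7e^(−29.9μ) = μ^11e^(−32.9μ), i.e. Gamma(12, 32.9).
Mode = (a−1)/b = 11/32.9 ≈ 0.334.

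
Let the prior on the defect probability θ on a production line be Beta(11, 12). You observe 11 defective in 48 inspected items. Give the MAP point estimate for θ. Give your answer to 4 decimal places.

θ̂_MAP = 0.3043

Prior: Beta(11, 12).
Data: 11 successes in 48 trials. The binomial likelihood contributes θ^11(1−θ)^37, so the posterior is Beta(11+11, 12+37) = Beta(22, 49).
For Beta(a, b) with a, b > 1 the mode is (a−1)/(a+b−2) = 21/69 ≈ 0.3043.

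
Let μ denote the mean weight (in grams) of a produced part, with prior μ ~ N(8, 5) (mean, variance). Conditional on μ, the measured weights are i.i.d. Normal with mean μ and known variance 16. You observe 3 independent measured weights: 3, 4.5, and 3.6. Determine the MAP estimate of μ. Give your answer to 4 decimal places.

μ̂_MAP = 5.9194

n = 3; x̄ = (3 + 4.5 + 3.6)/3 = 11.1/3 = 3.7.
For a Normal prior and Normal likelihood with known variance, the posterior is Normal; its mode equals its mean, the precision-weighted average.
Prior precision 1/σ₀² = 1/5 = 0.2; data precision n/σ² = 3/16 = 0.1875.
μ̂ = (0.2·8 + 0.1875·3.7) / (0.2 + 0.1875) = 2.29375/0.3875 = 367/62 ≈ 5.9194.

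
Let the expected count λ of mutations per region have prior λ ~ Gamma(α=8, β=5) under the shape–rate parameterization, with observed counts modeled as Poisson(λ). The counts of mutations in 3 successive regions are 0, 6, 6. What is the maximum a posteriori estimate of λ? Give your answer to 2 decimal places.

λ̂_MAP = 2.38

Σxᵢ = 0+6+6 = 12, with n = 3.
Posterior ∝ λ^7e^(−5λ) · λ^12e^(−3λ) = λ^19e^(−8λ), i.e. Gamma(shape=20, rate=8).
The mode of a Gamma(a, b) with a ≥ 1 (shape–rate) is (a−1)/b = 19/8 ≈ 2.38.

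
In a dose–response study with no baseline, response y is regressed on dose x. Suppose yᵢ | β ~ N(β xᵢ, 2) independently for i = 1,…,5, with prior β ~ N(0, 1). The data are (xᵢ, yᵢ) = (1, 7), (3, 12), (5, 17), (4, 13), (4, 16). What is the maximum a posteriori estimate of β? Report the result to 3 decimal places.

β̂_MAP = 3.536

log p(β | y) = −Σ(yᵢ − βxᵢ)²/(2·2) − β²/(2·1) + const.
Setting the derivative to zero: Σxᵢ(yᵢ − βxᵢ)/2 − β/1 = 0, so β = Σxᵢyᵢ / (Σxᵢ² + σ²/τ²).
Σxᵢyᵢ = 1·7 + 3·12 + 5·17 + 4·13 + 4·16 = 244; Σxᵢ² = 67; σ²/τ² = 2.
β̂_MAP = 244 / (67 + 2) = 244/69 ≈ 3.536.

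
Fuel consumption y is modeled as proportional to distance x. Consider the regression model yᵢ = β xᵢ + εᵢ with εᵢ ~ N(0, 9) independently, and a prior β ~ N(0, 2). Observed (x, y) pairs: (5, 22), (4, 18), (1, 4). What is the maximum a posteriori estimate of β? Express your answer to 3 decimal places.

β̂_MAP = 4.000

log p(β | y) = −Σ(yᵢ − βxᵢ)²/(2·9) − β²/(2·2) + const.
Setting the derivative to zero: Σxᵢ(yᵢ − βxᵢ)/9 − β/2 = 0, so β = Σxᵢyᵢ / (Σxᵢ² + σ²/τ²).
Σxᵢyᵢ = 5·22 + 4·18 + 1·4 = 186; Σxᵢ² = 42; σ²/τ² = 4.5.
β̂_MAP = 186 / (42 + 4.5) = 186/46.5 ≈ 4.000.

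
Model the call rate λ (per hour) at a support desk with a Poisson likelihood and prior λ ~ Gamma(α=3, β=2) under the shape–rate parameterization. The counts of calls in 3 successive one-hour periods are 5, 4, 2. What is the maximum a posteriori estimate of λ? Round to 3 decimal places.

Σxᵢ = 5+4+2 = 11, with n = 3.
Posterior ∝ λ^2e^(−2λ) · λ^11e^(−3λ) = λ^13e^(−5λ), i.e. Gamma(shape=14, rate=5).
The mode of a Gamma(a, b) with a ≥ 1 (shape–rate) is (a−1)/b = 13/5 ≈ 2.600.

λ̂_MAP = 2.600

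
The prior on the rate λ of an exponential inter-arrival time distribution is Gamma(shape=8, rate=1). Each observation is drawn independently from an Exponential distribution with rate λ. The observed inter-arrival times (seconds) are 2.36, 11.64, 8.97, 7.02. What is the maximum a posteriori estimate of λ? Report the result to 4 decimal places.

The Exponential(rate=λ) likelihood is ∝ λ^n e^(−λΣtᵢ). Here n = 4 and Σtᵢ = 2.36 + 11.64 + 8.97 + 7.02 = 29.99.
Posterior ∝ λ^7e^(−1λ) · λ^4e^(−29.99λ) = λ^11e^(−30.99λ), i.e. Gamma(12, 30.99).
Mode = (a−1)/b = 11/30.99 ≈ 0.3550.

λ̂_MAP = 0.3550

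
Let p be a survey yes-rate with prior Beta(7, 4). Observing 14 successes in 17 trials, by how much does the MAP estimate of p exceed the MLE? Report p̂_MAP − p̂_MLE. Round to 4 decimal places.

MAP − MLE = -0.0543

Posterior is Beta(21, 7); MAP = (21−1)/(28−2) = 20/26 ≈ 0.76923.
MLE ignores the prior: p̂_MLE = k/n = 14/17 ≈ 0.82353.
Difference = 20/26 − 14/17 = -12/221 ≈ -0.0543.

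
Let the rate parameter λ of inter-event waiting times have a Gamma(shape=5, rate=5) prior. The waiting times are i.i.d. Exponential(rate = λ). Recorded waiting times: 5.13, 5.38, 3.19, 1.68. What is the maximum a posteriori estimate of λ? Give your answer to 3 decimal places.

λ̂_MAP = 0.393

The Exponential(rate=λ) likelihood is ∝ λ^n e^(−λΣtᵢ). Here n = 4 and Σtᵢ = 5.13 + 5.38 + 3.19 + 1.68 = 15.38.
Posterior ∝ λ^4e^(−5λ) · λ^4e^(−15.38λ) = λ^8e^(−20.38λ), i.e. Gamma(9, 20.38).
Mode = (a−1)/b = 8/20.38 ≈ 0.393.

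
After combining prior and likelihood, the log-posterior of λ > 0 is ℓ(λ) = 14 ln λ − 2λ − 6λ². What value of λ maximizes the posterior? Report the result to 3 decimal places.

λ̂_MAP = 1.000

ℓ'(λ) = 14/λ − 2 − 12λ. Setting this to zero and multiplying by λ: 12λ² + 2λ − 14 = 0.
λ = (−2 + √(2² + 4·12·14)) / (2·12) = (−2 + √676) / 24 = (−2 + 26)/24 = 1.
ℓ''(λ) = −14/λ² − 12 < 0, confirming a maximum.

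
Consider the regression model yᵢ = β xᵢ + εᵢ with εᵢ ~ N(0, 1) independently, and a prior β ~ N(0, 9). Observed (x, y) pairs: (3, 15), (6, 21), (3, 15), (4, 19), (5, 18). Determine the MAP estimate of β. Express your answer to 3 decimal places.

β̂_MAP = 4.016

log p(β | y) = −Σ(yᵢ − βxᵢ)²/(2·1) − β²/(2·9) + const.
Setting the derivative to zero: Σxᵢ(yᵢ − βxᵢ)/1 − β/9 = 0, so β = Σxᵢyᵢ / (Σxᵢ² + σ²/τ²).
Σxᵢyᵢ = 3·15 + 6·21 + 3·15 + 4·19 + 5·18 = 382; Σxᵢ² = 95; σ²/τ² = 1/9.
β̂_MAP = 382 / (95 + 1/9) = 382/(856/9) = 1719/428 ≈ 4.016.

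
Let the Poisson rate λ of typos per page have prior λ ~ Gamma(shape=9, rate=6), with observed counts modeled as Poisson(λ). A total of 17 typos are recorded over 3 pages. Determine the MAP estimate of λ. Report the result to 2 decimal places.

Σxᵢ = 17, n = 3.
Posterior ∝ λ^8e^(−6λ) · λ^17e^(−3λ) = λ^25e^(−9λ), i.e. Gamma(shape=26, rate=9).
The mode of a Gamma(a, b) with a ≥ 1 (shape–rate) is (a−1)/b = 25/9 ≈ 2.78.

λ̂_MAP = 2.78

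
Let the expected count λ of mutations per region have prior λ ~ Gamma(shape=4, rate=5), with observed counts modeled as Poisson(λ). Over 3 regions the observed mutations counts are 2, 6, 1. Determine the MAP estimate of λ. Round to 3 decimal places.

λ̂_MAP = 1.500

Σxᵢ = 2+6+1 = 9, with n = 3.
Posterior ∝ λ^3e^(−5λ) · λ^9e^(−3λ) = λ^12e^(−8λ), i.e. Gamma(shape=13, rate=8).
The mode of a Gamma(a, b) with a ≥ 1 (shape–rate) is (a−1)/b = 12/8 ≈ 1.500.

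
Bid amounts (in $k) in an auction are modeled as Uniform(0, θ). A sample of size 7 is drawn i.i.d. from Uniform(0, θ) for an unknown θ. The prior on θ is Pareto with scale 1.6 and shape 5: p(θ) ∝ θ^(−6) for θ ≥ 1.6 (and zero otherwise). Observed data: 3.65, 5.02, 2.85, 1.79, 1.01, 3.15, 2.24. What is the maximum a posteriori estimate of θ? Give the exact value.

The Uniform(0, θ) likelihood is θ^(−n) for θ ≥ max(xᵢ), zero otherwise. Here max(xᵢ) = 5.02.
Posterior ∝ θ^(−6) · θ^(−7) = θ^(−13) on θ ≥ max(1.6, 5.02) = 5.02.
This density is strictly decreasing in θ, so the posterior mode lies at the lower boundary of the support.

θ̂_MAP = 5.02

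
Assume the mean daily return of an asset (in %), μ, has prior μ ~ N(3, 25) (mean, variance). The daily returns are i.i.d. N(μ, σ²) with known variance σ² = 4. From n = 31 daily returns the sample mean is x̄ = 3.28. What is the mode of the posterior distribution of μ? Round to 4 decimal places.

n = 31, x̄ = 3.28.
For a Normal prior and Normal likelihood with known variance, the posterior is Normal; its mode equals its mean, the precision-weighted average.
Prior precision 1/σ₀² = 1/25 = 0.04; data precision n/σ² = 31/4 = 7.75.
μ̂ = (0.04·3 + 7.75·3.28) / (0.04 + 7.75) = 25.54/7.79 = 2554/779 ≈ 3.2786.

μ̂_MAP = 3.2786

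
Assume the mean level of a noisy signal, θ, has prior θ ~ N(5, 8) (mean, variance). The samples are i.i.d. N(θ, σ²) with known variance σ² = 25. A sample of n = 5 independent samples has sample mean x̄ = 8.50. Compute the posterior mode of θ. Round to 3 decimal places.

θ̂_MAP = 7.154

n = 5, x̄ = 8.50.
For a Normal prior and Normal likelihood with known variance, the posterior is Normal; its mode equals its mean, the precision-weighted average.
Prior precision 1/σ₀² = 1/8 = 0.125; data precision n/σ² = 5/25 = 0.2.
θ̂ = (0.125·5 + 0.2·8.5) / (0.125 + 0.2) = 2.325/0.325 = 93/13 ≈ 7.154.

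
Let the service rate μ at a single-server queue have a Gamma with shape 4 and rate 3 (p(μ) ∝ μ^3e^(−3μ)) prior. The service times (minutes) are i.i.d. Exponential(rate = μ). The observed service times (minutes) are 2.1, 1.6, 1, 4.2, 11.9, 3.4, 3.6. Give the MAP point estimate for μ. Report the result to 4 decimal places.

The Exponential(rate=μ) likelihood is ∝ μ^n e^(−μΣtᵢ). Here n = 7 and Σtᵢ = 2.1 + 1.6 + 1 + 4.2 + 11.9 + 3.4 + 3.6 = 27.8.
Posterior ∝ μ^3e^(−3μ) · μ^7e^(−27.8μ) = μ^10e^(−30.8μ), i.e. Gamma(11, 30.8).
Mode = (a−1)/b = 10/30.8 ≈ 0.3247.

μ̂_MAP = 0.3247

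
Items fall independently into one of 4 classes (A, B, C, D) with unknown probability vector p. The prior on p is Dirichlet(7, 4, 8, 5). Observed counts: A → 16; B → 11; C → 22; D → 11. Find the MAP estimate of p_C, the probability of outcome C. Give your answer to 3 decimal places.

The posterior is Dirichlet(αᵢ + nᵢ) = Dirichlet(23, 15, 30, 16).
For a Dirichlet(a₁,…,a_K) with all aᵢ > 1, the mode has j-th component (aⱼ − 1)/(Σaᵢ − K).
Here Σaᵢ = 84 and K = 4, so p_C = (30 − 1)/(84 − 4) = 29/80 ≈ 0.363.

MAP estimate of p_C = 0.363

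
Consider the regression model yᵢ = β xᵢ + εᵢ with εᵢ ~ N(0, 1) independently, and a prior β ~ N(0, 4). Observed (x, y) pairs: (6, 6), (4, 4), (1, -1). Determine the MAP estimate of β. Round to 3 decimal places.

β̂_MAP = 0.958

log p(β | y) = −Σ(yᵢ − βxᵢ)²/(2·1) − β²/(2·4) + const.
Setting the derivative to zero: Σxᵢ(yᵢ − βxᵢ)/1 − β/4 = 0, so β = Σxᵢyᵢ / (Σxᵢ² + σ²/τ²).
Σxᵢyᵢ = 6·6 + 4·4 + 1·(-1) = 51; Σxᵢ² = 53; σ²/τ² = 0.25.
β̂_MAP = 51 / (53 + 0.25) = 51/53.25 ≈ 0.958.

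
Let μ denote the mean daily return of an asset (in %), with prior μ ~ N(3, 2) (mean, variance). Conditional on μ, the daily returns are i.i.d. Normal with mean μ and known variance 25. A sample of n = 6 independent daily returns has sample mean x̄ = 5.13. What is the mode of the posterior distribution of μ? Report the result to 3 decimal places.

μ̂_MAP = 3.691

n = 6, x̄ = 5.13.
For a Normal prior and Normal likelihood with known variance, the posterior is Normal; its mode equals its mean, the precision-weighted average.
Prior precision 1/σ₀² = 1/2 = 0.5; data precision n/σ² = 6/25 = 0.24.
μ̂ = (0.5·3 + 0.24·5.13) / (0.5 + 0.24) = 2.7312/0.74 = 3414/925 ≈ 3.691.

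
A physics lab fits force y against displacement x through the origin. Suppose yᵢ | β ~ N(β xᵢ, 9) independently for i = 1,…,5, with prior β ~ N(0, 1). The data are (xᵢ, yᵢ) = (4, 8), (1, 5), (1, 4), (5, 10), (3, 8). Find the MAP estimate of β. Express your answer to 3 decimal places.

β̂_MAP = 1.885

log p(β | y) = −Σ(yᵢ − βxᵢ)²/(2·9) − β²/(2·1) + const.
Setting the derivative to zero: Σxᵢ(yᵢ − βxᵢ)/9 − β/1 = 0, so β = Σxᵢyᵢ / (Σxᵢ² + σ²/τ²).
Σxᵢyᵢ = 4·8 + 1·5 + 1·4 + 5·10 + 3·8 = 115; Σxᵢ² = 52; σ²/τ² = 9.
β̂_MAP = 115 / (52 + 9) = 115/61 ≈ 1.885.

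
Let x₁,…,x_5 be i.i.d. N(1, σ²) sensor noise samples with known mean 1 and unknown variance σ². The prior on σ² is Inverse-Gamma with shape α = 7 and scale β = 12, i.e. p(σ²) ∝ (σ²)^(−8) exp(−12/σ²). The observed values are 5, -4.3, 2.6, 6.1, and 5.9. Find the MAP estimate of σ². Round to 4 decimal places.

Sum of squared deviations about the known mean: SS = (5−1)² + (-4.3−1)² + (2.6−1)² + (6.1−1)² + (5.9−1)² = 96.67.
The Normal likelihood contributes (σ²)^(−n/2) exp(−SS/(2σ²)), so the posterior is Inverse-Gamma(α + n/2, β + SS/2) = Inverse-Gamma(9.5, 60.335).
The mode of Inverse-Gamma(a, b) is b/(a+1) = 60.335/10.5 ≈ 5.7462.

σ̂²_MAP = 5.7462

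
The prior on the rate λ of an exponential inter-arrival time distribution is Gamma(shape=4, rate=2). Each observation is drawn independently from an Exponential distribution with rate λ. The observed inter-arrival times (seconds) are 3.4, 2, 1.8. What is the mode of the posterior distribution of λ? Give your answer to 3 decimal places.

λ̂_MAP = 0.652

The Exponential(rate=λ) likelihood is ∝ λ^n e^(−λΣtᵢ). Here n = 3 and Σtᵢ = 3.4 + 2 + 1.8 = 7.2.
Posterior ∝ λ^3e^(−2λ) · λ^3e^(−7.2λ) = λ^6e^(−9.2λ), i.e. Gamma(7, 9.2).
Mode = (a−1)/b = 6/9.2 ≈ 0.652.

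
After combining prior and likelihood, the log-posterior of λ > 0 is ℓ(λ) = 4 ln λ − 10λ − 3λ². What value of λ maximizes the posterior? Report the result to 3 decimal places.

ℓ'(λ) = 4/λ − 10 − 6λ. Setting this to zero and multiplying by λ: 6λ² + 10λ − 4 = 0.
λ = (−10 + √(10² + 4·6·4)) / (2·6) = (−10 + √196) / 12 = (−10 + 14)/12 = 1/3.
ℓ''(λ) = −4/λ² − 6 < 0, confirming a maximum.

λ̂_MAP = 0.333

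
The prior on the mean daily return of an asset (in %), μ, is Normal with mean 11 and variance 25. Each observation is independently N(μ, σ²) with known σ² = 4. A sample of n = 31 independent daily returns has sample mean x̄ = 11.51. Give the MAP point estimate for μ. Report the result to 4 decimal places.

μ̂_MAP = 11.5074

n = 31, x̄ = 11.51.
For a Normal prior and Normal likelihood with known variance, the posterior is Normal; its mode equals its mean, the precision-weighted average.
Prior precision 1/σ₀² = 1/25 = 0.04; data precision n/σ² = 31/4 = 7.75.
μ̂ = (0.04·11 + 7.75·11.51) / (0.04 + 7.75) = 89.6425/7.79 = 35857/3116 ≈ 11.5074.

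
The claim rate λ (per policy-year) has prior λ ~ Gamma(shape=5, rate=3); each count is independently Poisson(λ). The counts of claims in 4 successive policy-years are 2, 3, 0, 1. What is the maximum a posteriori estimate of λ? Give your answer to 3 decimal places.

Σxᵢ = 2+3+0+1 = 6, with n = 4.
Posterior ∝ λ^4e^(−3λ) · λ^6e^(−4λ) = λ^10e^(−7λ), i.e. Gamma(shape=11, rate=7).
The mode of a Gamma(a, b) with a ≥ 1 (shape–rate) is (a−1)/b = 10/7 ≈ 1.429.

λ̂_MAP = 1.429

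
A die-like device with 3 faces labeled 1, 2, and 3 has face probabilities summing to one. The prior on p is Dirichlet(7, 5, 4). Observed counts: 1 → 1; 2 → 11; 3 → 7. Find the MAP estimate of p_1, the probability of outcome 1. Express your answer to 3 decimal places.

The posterior is Dirichlet(αᵢ + nᵢ) = Dirichlet(8, 16, 11).
For a Dirichlet(a₁,…,a_K) with all aᵢ > 1, the mode has j-th component (aⱼ − 1)/(Σaᵢ − K).
Here Σaᵢ = 35 and K = 3, so p_1 = (8 − 1)/(35 − 3) = 7/32 ≈ 0.219.

MAP estimate: 0.219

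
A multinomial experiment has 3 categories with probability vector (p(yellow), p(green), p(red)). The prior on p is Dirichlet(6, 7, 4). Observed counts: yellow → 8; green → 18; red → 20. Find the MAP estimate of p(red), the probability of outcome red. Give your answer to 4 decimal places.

The posterior is Dirichlet(αᵢ + nᵢ) = Dirichlet(14, 25, 24).
For a Dirichlet(a₁,…,a_K) with all aᵢ > 1, the mode has j-th component (aⱼ − 1)/(Σaᵢ − K).
Here Σaᵢ = 63 and K = 3, so p(red) = (24 − 1)/(63 − 3) = 23/60 ≈ 0.3833.

MAP estimate of p(red) = 0.3833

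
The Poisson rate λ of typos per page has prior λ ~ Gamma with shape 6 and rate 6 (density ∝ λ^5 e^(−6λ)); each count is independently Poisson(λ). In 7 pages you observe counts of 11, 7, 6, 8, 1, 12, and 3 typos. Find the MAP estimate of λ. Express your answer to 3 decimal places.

Σxᵢ = 11+7+6+8+1+12+3 = 48, with n = 7.
Posterior ∝ λ^5e^(−6λ) · λ^48e^(−7λ) = λ^53e^(−13λ), i.e. Gamma(shape=54, rate=13).
The mode of a Gamma(a, b) with a ≥ 1 (shape–rate) is (a−1)/b = 53/13 ≈ 4.077.

λ̂_MAP = 4.077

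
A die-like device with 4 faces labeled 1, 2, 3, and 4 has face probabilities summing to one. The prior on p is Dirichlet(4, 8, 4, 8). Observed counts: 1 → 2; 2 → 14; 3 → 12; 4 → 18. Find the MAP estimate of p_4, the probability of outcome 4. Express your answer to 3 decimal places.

The posterior is Dirichlet(αᵢ + nᵢ) = Dirichlet(6, 22, 16, 26).
For a Dirichlet(a₁,…,a_K) with all aᵢ > 1, the mode has j-th component (aⱼ − 1)/(Σaᵢ − K).
Here Σaᵢ = 70 and K = 4, so p_4 = (26 − 1)/(70 − 4) = 25/66 ≈ 0.379.

MAP estimate: 0.379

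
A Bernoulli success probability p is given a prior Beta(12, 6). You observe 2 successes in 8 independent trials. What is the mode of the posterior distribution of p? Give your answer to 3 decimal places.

p̂_MAP = 0.542

Prior: Beta(12, 6).
Data: 2 successes in 8 trials. The binomial likelihood contributes p^2(1−p)^6, so the posterior is Beta(12+2, 6+6) = Beta(14, 12).
For Beta(a, b) with a, b > 1 the mode is (a−1)/(a+b−2) = 13/24 ≈ 0.542.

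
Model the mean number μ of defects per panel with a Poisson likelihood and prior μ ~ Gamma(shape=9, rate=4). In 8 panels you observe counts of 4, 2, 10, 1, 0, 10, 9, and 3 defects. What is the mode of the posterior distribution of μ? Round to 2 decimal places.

μ̂_MAP = 3.92

Σxᵢ = 4+2+10+1+0+10+9+3 = 39, with n = 8.
Posterior ∝ μ^8e^(−4μ) · μ^39e^(−8μ) = μ^47e^(−12μ), i.e. Gamma(shape=48, rate=12).
The mode of a Gamma(a, b) with a ≥ 1 (shape–rate) is (a−1)/b = 47/12 ≈ 3.92.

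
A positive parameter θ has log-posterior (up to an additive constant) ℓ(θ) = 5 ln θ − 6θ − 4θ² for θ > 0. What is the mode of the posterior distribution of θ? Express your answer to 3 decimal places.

ℓ'(θ) = 5/θ − 6 − 8θ. Setting this to zero and multiplying by θ: 8θ² + 6θ − 5 = 0.
θ = (−6 + √(6² + 4·8·5)) / (2·8) = (−6 + √196) / 16 = (−6 + 14)/16 = 1/2.
ℓ''(θ) = −5/θ² − 8 < 0, confirming a maximum.

θ̂_MAP = 0.500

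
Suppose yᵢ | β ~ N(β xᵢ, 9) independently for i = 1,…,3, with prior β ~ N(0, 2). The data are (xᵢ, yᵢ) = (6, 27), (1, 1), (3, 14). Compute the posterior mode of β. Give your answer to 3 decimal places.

β̂_MAP = 4.059

log p(β | y) = −Σ(yᵢ − βxᵢ)²/(2·9) − β²/(2·2) + const.
Setting the derivative to zero: Σxᵢ(yᵢ − βxᵢ)/9 − β/2 = 0, so β = Σxᵢyᵢ / (Σxᵢ² + σ²/τ²).
Σxᵢyᵢ = 6·27 + 1·1 + 3·14 = 205; Σxᵢ² = 46; σ²/τ² = 4.5.
β̂_MAP = 205 / (46 + 4.5) = 205/50.5 ≈ 4.059.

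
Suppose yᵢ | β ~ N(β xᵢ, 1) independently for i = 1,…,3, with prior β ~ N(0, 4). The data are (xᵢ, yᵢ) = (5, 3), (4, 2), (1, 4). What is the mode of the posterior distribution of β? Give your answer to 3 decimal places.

β̂_MAP = 0.639

log p(β | y) = −Σ(yᵢ − βxᵢ)²/(2·1) − β²/(2·4) + const.
Setting the derivative to zero: Σxᵢ(yᵢ − βxᵢ)/1 − β/4 = 0, so β = Σxᵢyᵢ / (Σxᵢ² + σ²/τ²).
Σxᵢyᵢ = 5·3 + 4·2 + 1·4 = 27; Σxᵢ² = 42; σ²/τ² = 0.25.
β̂_MAP = 27 / (42 + 0.25) = 27/42.25 ≈ 0.639.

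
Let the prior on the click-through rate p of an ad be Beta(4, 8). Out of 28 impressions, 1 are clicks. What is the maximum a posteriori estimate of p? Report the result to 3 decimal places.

p̂_MAP = 0.105

Prior: Beta(4, 8).
Data: 1 success in 28 trials. The binomial likelihood contributes p(1−p)^27, so the posterior is Beta(4+1, 8+27) = Beta(5, 35).
For Beta(a, b) with a, b > 1 the mode is (a−1)/(a+b−2) = 4/38 ≈ 0.105.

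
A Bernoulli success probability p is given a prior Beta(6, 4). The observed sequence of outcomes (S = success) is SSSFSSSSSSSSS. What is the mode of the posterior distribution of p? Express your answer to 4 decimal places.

Prior: Beta(6, 4).
Data: 12 successes in 13 trials (from the sequence). The binomial likelihood contributes p^12(1−p)^1, so the posterior is Beta(6+12, 4+1) = Beta(18, 5).
For Beta(a, b) with a, b > 1 the mode is (a−1)/(a+b−2) = 17/21 ≈ 0.8095.

p̂_MAP = 0.8095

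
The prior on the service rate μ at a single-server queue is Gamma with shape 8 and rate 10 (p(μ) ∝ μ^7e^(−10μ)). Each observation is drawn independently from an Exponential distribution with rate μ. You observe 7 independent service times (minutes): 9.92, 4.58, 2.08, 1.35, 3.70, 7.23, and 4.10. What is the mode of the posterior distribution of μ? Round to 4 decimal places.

μ̂_MAP = 0.3259

The Exponential(rate=μ) likelihood is ∝ μ^n e^(−μΣtᵢ). Here n = 7 and Σtᵢ = 9.92 + 4.58 + 2.08 + 1.35 + 3.70 + 7.23 + 4.10 = 32.96.
Posterior ∝ μ^7e^(−10μ) · μ^7e^(−32.96μ) = μ^14e^(−42.96μ), i.e. Gamma(15, 42.96).
Mode = (a−1)/b = 14/42.96 ≈ 0.3259.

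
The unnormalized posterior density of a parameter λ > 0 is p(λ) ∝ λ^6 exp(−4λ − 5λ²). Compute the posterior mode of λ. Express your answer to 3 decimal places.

ℓ'(λ) = 6/λ − 4 − 10λ. Setting this to zero and multiplying by λ: 10λ² + 4λ − 6 = 0.
λ = (−4 + √(4² + 4·10·6)) / (2·10) = (−4 + √256) / 20 = (−4 + 16)/20 = 3/5.
ℓ''(λ) = −6/λ² − 10 < 0, confirming a maximum.

λ̂_MAP = 0.600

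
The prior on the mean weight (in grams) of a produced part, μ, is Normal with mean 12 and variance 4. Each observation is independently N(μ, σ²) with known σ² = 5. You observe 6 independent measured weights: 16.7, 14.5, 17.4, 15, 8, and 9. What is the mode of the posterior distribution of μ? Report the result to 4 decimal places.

μ̂_MAP = 13.1862

n = 6; x̄ = (16.7 + 14.5 + 17.4 + 15 + 8 + 9)/6 = 80.6/6 = 403/30 ≈ 13.4333.
For a Normal prior and Normal likelihood with known variance, the posterior is Normal; its mode equals its mean, the precision-weighted average.
Prior precision 1/σ₀² = 1/4 = 0.25; data precision n/σ² = 6/5 = 1.2.
μ̂ = (0.25·12 + 1.2·(403/30)) / (0.25 + 1.2) = 19.12/1.45 = 1912/145 ≈ 13.1862.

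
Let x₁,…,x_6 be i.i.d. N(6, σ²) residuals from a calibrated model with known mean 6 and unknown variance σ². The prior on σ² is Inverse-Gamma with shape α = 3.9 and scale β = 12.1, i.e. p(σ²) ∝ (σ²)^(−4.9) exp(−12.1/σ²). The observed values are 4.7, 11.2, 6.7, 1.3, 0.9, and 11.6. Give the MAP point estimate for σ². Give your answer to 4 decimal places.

Sum of squared deviations about the known mean: SS = (4.7−6)² + (11.2−6)² + (6.7−6)² + (1.3−6)² + (0.9−6)² + (11.6−6)² = 108.68.
The Normal likelihood contributes (σ²)^(−n/2) exp(−SS/(2σ²)), so the posterior is Inverse-Gamma(α + n/2, β + SS/2) = Inverse-Gamma(6.9, 66.44).
The mode of Inverse-Gamma(a, b) is b/(a+1) = 66.44/7.9 ≈ 8.4101.

σ̂²_MAP = 8.4101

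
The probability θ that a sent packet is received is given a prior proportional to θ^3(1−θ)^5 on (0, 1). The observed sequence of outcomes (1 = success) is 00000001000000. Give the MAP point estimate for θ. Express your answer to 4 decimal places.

The prior density ∝ θ^3(1−θ)^5 is the kernel of Beta(4, 6).
Data: 1 success in 14 trials (from the sequence). The binomial likelihood contributes θ(1−θ)^13, so the posterior is Beta(4+1, 6+13) = Beta(5, 19).
For Beta(a, b) with a, b > 1 the mode is (a−1)/(a+b−2) = 4/22 ≈ 0.1818.

θ̂_MAP = 0.1818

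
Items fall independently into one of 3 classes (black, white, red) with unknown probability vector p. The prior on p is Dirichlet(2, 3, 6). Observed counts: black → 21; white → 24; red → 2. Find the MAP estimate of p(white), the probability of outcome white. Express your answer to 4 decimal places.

The posterior is Dirichlet(αᵢ + nᵢ) = Dirichlet(23, 27, 8).
For a Dirichlet(a₁,…,a_K) with all aᵢ > 1, the mode has j-th component (aⱼ − 1)/(Σaᵢ − K).
Here Σaᵢ = 58 and K = 3, so p(white) = (27 − 1)/(58 − 3) = 26/55 ≈ 0.4727.

MAP estimate of p(white) = 0.4727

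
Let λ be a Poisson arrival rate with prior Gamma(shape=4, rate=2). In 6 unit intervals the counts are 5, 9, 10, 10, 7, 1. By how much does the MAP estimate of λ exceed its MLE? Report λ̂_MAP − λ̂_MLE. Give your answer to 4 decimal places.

MAP − MLE = -1.3750

Σxᵢ = 42. Posterior is Gamma(46, 8); MAP = (46−1)/8 = 45/8 ≈ 5.62500.
MLE = x̄ = 42/6 ≈ 7.00000.
Difference = 45/8 − 42/6 = -11/8 ≈ -1.3750.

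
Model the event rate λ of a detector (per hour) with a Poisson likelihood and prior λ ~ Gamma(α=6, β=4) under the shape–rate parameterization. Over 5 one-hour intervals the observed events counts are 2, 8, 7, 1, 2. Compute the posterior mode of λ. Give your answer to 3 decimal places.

λ̂_MAP = 2.778

Σxᵢ = 2+8+7+1+2 = 20, with n = 5.
Posterior ∝ λ^5e^(−4λ) · λ^20e^(−5λ) = λ^25e^(−9λ), i.e. Gamma(shape=26, rate=9).
The mode of a Gamma(a, b) with a ≥ 1 (shape–rate) is (a−1)/b = 25/9 ≈ 2.778.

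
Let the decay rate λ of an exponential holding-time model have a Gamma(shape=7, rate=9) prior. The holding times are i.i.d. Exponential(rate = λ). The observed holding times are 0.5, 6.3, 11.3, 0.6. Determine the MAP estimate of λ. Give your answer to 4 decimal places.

λ̂_MAP = 0.3610

The Exponential(rate=λ) likelihood is ∝ λ^n e^(−λΣtᵢ). Here n = 4 and Σtᵢ = 0.5 + 6.3 + 11.3 + 0.6 = 18.7.
Posterior ∝ λ^6e^(−9λ) · λ^4e^(−18.7λ) = λ^10e^(−27.7λ), i.e. Gamma(11, 27.7).
Mode = (a−1)/b = 10/27.7 ≈ 0.3610.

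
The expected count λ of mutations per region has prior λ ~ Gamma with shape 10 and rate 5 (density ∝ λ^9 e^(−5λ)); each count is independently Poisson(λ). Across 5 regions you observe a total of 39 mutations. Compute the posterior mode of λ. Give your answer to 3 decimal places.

Σxᵢ = 39, n = 5.
Posterior ∝ λ^9e^(−5λ) · λ^39e^(−5λ) = λ^48e^(−10λ), i.e. Gamma(shape=49, rate=10).
The mode of a Gamma(a, b) with a ≥ 1 (shape–rate) is (a−1)/b = 48/10 ≈ 4.800.

λ̂_MAP = 4.800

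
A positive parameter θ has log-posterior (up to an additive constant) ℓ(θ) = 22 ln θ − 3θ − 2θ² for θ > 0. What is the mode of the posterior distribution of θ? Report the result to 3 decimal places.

ℓ'(θ) = 22/θ − 3 − 4θ. Setting this to zero and multiplying by θ: 4θ² + 3θ − 22 = 0.
θ = (−3 + √(3² + 4·4·22)) / (2·4) = (−3 + √361) / 8 = (−3 + 19)/8 = 2.
ℓ''(θ) = −22/θ² − 4 < 0, confirming a maximum.

θ̂_MAP = 2.000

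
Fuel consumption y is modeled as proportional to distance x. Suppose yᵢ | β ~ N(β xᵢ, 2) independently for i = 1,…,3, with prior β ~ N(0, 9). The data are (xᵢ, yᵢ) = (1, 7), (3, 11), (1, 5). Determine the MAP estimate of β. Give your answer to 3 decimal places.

β̂_MAP = 4.010

log p(β | y) = −Σ(yᵢ − βxᵢ)²/(2·2) − β²/(2·9) + const.
Setting the derivative to zero: Σxᵢ(yᵢ − βxᵢ)/2 − β/9 = 0, so β = Σxᵢyᵢ / (Σxᵢ² + σ²/τ²).
Σxᵢyᵢ = 1·7 + 3·11 + 1·5 = 45; Σxᵢ² = 11; σ²/τ² = 2/9.
β̂_MAP = 45 / (11 + 2/9) = 45/(101/9) = 405/101 ≈ 4.010.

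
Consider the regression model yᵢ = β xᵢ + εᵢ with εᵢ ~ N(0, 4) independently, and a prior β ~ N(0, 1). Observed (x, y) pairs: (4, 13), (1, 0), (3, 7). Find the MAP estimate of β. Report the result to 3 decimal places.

β̂_MAP = 2.433

log p(β | y) = −Σ(yᵢ − βxᵢ)²/(2·4) − β²/(2·1) + const.
Setting the derivative to zero: Σxᵢ(yᵢ − βxᵢ)/4 − β/1 = 0, so β = Σxᵢyᵢ / (Σxᵢ² + σ²/τ²).
Σxᵢyᵢ = 4·13 + 1·0 + 3·7 = 73; Σxᵢ² = 26; σ²/τ² = 4.
β̂_MAP = 73 / (26 + 4) = 73/30 ≈ 2.433.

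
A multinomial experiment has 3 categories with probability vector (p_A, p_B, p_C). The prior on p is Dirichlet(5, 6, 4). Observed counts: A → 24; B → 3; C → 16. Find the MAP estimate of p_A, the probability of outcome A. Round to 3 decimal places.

The posterior is Dirichlet(αᵢ + nᵢ) = Dirichlet(29, 9, 20).
For a Dirichlet(a₁,…,a_K) with all aᵢ > 1, the mode has j-th component (aⱼ − 1)/(Σaᵢ − K).
Here Σaᵢ = 58 and K = 3, so p_A = (29 − 1)/(58 − 3) = 28/55 ≈ 0.509.

MAP estimate of p_A = 0.509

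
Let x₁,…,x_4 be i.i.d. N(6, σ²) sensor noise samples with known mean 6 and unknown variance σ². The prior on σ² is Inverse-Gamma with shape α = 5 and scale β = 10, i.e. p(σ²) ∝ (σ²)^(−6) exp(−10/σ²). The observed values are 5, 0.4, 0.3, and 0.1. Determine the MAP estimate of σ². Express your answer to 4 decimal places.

Sum of squared deviations about the known mean: SS = (5−6)² + (0.4−6)² + (0.3−6)² + (0.1−6)² = 99.66.
The Normal likelihood contributes (σ²)^(−n/2) exp(−SS/(2σ²)), so the posterior is Inverse-Gamma(α + n/2, β + SS/2) = Inverse-Gamma(7, 59.83).
The mode of Inverse-Gamma(a, b) is b/(a+1) = 59.83/8 ≈ 7.4788.

σ̂²_MAP = 7.4788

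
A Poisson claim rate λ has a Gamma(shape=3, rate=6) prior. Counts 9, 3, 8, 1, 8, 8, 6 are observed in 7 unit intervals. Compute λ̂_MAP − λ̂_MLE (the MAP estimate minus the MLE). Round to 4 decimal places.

MAP − MLE = -2.6813

Σxᵢ = 43. Posterior is Gamma(46, 13); MAP = (46−1)/13 = 45/13 ≈ 3.46154.
MLE = x̄ = 43/7 ≈ 6.14286.
Difference = 45/13 − 43/7 = -244/91 ≈ -2.6813.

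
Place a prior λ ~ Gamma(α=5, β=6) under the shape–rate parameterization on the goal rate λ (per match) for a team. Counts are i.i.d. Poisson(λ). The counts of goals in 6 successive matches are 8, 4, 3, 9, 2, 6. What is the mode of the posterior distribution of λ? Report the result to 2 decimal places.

λ̂_MAP = 3.00

Σxᵢ = 8+4+3+9+2+6 = 32, with n = 6.
Posterior ∝ λ^4e^(−6λ) · λ^32e^(−6λ) = λ^36e^(−12λ), i.e. Gamma(shape=37, rate=12).
The mode of a Gamma(a, b) with a ≥ 1 (shape–rate) is (a−1)/b = 36/12 ≈ 3.00.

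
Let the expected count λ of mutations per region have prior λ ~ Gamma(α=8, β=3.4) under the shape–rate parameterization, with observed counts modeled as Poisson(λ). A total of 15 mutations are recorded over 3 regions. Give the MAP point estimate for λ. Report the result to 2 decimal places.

Σxᵢ = 15, n = 3.
Posterior ∝ λ^7e^(−3.4λ) · λ^15e^(−3λ) = λ^22e^(−6.4λ), i.e. Gamma(shape=23, rate=6.4).
The mode of a Gamma(a, b) with a ≥ 1 (shape–rate) is (a−1)/b = 22/6.4 ≈ 3.44.

λ̂_MAP = 3.44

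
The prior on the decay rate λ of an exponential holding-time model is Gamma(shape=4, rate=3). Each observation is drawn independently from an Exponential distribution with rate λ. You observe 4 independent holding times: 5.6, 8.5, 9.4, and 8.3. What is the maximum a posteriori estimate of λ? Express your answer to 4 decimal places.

The Exponential(rate=λ) likelihood is ∝ λ^n e^(−λΣtᵢ). Here n = 4 and Σtᵢ = 5.6 + 8.5 + 9.4 + 8.3 = 31.8.
Posterior ∝ λ^3e^(−3λ) · λ^4e^(−31.8λ) = λ^7e^(−34.8λ), i.e. Gamma(8, 34.8).
Mode = (a−1)/b = 7/34.8 ≈ 0.2011.

λ̂_MAP = 0.2011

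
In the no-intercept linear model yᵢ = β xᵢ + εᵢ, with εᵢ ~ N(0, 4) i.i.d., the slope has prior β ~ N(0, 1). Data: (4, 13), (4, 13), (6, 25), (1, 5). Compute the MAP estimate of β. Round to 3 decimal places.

log p(β | y) = −Σ(yᵢ − βxᵢ)²/(2·4) − β²/(2·1) + const.
Setting the derivative to zero: Σxᵢ(yᵢ − βxᵢ)/4 − β/1 = 0, so β = Σxᵢyᵢ / (Σxᵢ² + σ²/τ²).
Σxᵢyᵢ = 4·13 + 4·13 + 6·25 + 1·5 = 259; Σxᵢ² = 69; σ²/τ² = 4.
β̂_MAP = 259 / (69 + 4) = 259/73 ≈ 3.548.

β̂_MAP = 3.548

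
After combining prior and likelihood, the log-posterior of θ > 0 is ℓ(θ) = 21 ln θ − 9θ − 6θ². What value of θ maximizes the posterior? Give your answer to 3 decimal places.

θ̂_MAP = 1.000

ℓ'(θ) = 21/θ − 9 − 12θ. Setting this to zero and multiplying by θ: 12θ² + 9θ − 21 = 0.
θ = (−9 + √(9² + 4·12·21)) / (2·12) = (−9 + √1089) / 24 = (−9 + 33)/24 = 1.
ℓ''(θ) = −21/θ² − 12 < 0, confirming a maximum.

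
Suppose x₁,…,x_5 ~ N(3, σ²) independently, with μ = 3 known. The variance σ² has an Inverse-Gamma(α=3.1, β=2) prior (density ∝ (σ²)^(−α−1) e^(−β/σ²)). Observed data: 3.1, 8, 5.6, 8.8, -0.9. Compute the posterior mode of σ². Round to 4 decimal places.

Sum of squared deviations about the known mean: SS = (3.1−3)² + (8−3)² + (5.6−3)² + (8.8−3)² + (-0.9−3)² = 80.62.
The Normal likelihood contributes (σ²)^(−n/2) exp(−SS/(2σ²)), so the posterior is Inverse-Gamma(α + n/2, β + SS/2) = Inverse-Gamma(5.6, 42.31).
The mode of Inverse-Gamma(a, b) is b/(a+1) = 42.31/6.6 ≈ 6.4106.

σ̂²_MAP = 6.4106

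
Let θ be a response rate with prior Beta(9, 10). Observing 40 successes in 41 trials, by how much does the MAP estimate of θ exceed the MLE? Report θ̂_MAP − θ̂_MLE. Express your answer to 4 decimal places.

Posterior is Beta(49, 11); MAP = (49−1)/(60−2) = 48/58 ≈ 0.82759.
MLE ignores the prior: θ̂_MLE = k/n = 40/41 ≈ 0.97561.
Difference = 48/58 − 40/41 = -176/1189 ≈ -0.1480.

MAP − MLE = -0.1480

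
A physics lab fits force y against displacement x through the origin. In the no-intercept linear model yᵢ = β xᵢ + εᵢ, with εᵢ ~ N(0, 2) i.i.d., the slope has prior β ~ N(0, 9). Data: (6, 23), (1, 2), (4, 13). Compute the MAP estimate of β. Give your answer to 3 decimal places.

log p(β | y) = −Σ(yᵢ − βxᵢ)²/(2·2) − β²/(2·9) + const.
Setting the derivative to zero: Σxᵢ(yᵢ − βxᵢ)/2 − β/9 = 0, so β = Σxᵢyᵢ / (Σxᵢ² + σ²/τ²).
Σxᵢyᵢ = 6·23 + 1·2 + 4·13 = 192; Σxᵢ² = 53; σ²/τ² = 2/9.
β̂_MAP = 192 / (53 + 2/9) = 192/(479/9) = 1728/479 ≈ 3.608.

β̂_MAP = 3.608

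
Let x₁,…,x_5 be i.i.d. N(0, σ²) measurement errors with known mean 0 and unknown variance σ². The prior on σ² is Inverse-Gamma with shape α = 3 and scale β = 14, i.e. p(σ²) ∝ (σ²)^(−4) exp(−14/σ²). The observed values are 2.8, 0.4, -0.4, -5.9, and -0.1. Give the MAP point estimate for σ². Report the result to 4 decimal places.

Sum of squared deviations about the known mean: SS = (2.8−0)² + (0.4−0)² + (-0.4−0)² + (-5.9−0)² + (-0.1−0)² = 42.98.
The Normal likelihood contributes (σ²)^(−n/2) exp(−SS/(2σ²)), so the posterior is Inverse-Gamma(α + n/2, β + SS/2) = Inverse-Gamma(5.5, 35.49).
The mode of Inverse-Gamma(a, b) is b/(a+1) = 35.49/6.5 ≈ 5.4600.

σ̂²_MAP = 5.4600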